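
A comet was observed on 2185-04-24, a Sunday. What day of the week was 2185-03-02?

Wednesday

Count forward from the earlier date (March 2, 2185) to the later (April 24, 2185):
March 2185: 31 − 2 = 29 days remain.
April 1–24, 2185: 24 days.
Total: 29 + 24 = 53 days.
53 mod 7 = 4, so 4 days before Sunday is Wednesday.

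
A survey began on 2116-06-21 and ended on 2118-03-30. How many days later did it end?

June 2116: 30 − 21 = 9 days remain.
Then 20 full months totalling 608 days.
March 1–30, 2118: 30 days.
Total: 9 + 608 + 30 = 647 days.

647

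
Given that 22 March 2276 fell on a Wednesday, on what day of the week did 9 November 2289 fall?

Saturday

Day-of-year of March 22, 2276: 82.
Day-of-year of November 9, 2289: 313.
2276 has 366 days, so 366 − 82 = 284 days remain in 2276.
Full years 2277–2288: 9 common + 3 leap = 9×365 + 3×366 = 4383 days.
Total: 284 + 4383 + 313 = 4980 days.
4980 mod 7 = 3, so 3 days after Wednesday is Saturday.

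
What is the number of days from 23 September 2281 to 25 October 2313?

From September 23, 2281 to September 23, 2313: 32 years, of which 7 contain a Feb 29 — 25×365 + 7×366 = 11687 days.
(2300 is not a leap year (divisible by 100 but not 400).)
September 2313: 30 − 23 = 7 days remain.
October 1–25, 2313: 25 days.
Residual: 32 days.
Total: 11719 days.

11719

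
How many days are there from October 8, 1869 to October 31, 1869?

Within October 1869: 31 − 8 = 23 days.

23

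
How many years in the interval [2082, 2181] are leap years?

24

Years divisible by 4: 2084, 2088, …, 2180 — 25 in all.
Of these, 2100 is divisible by 100 but not 400, so not leap.
Leap years: 25 − 1 = 24.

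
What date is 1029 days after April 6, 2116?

January 30, 2119

Count 1029 days after April 6, 2116:
Day-of-year of April 6, 2116: 97.
Day-of-year of January 30, 2119: 30.
2116 has 366 days, so 366 − 97 = 269 days remain in 2116.
Full years: 2117: 365; 2118: 365. Sum = 730.
Total: 269 + 730 + 30 = 1029 days.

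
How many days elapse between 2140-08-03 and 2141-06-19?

August 2140: 31 − 3 = 28 days remain.
Then 9 full months totalling 273 days.
June 1–19, 2141: 19 days.
Total: 28 + 273 + 19 = 320 days.

320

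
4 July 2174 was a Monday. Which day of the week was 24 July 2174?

Sunday

Within July 2174: 24 − 4 = 20 days.
20 mod 7 = 6, so 6 days after Monday is Sunday.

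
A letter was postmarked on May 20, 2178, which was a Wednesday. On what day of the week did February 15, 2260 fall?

Day-of-year of May 20, 2178: 140.
Day-of-year of February 15, 2260: 46.
2178 has 365 days, so 365 − 140 = 225 days remain in 2178.
Full years 2179–2259: 62 common + 19 leap = 62×365 + 19×366 = 29584 days.
Total: 225 + 29584 + 46 = 29855 days.
29855 is a multiple of 7, so February 15, 2260 falls on the same weekday: Wednesday.

Wednesday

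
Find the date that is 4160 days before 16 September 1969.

27 April 1958

Count 4160 days before September 16, 1969:
Day-of-year of April 27, 1958: 117.
Day-of-year of September 16, 1969: 259.
1958 has 365 days, so 365 − 117 = 248 days remain in 1958.
Full years 1959–1968: 7 common + 3 leap = 7×365 + 3×366 = 3653 days.
Total: 248 + 3653 + 259 = 4160 days.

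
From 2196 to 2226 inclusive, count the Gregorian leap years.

7

Years divisible by 4 in [2196, 2226]: 2196, 2200, 2204, 2208, 2212, 2216, 2220, 2224.
Of these, 2200 is divisible by 100 but not 400, so not leap.
Leap years: 8 − 1 = 7.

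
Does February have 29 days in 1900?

1900 is not a leap year (divisible by 100 but not 400).

No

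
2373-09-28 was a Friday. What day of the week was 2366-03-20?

Sunday

Count forward from the earlier date (March 20, 2366) to the later (September 28, 2373):
Day-of-year of March 20, 2366: 79.
Day-of-year of September 28, 2373: 271.
2366 has 365 days, so 365 − 79 = 286 days remain in 2366.
Full years: 2367: 365; 2368: 366; 2369: 365; 2370: 365; 2371: 365; 2372: 366. Sum = 2192.
Total: 286 + 2192 + 271 = 2749 days.
2749 mod 7 = 5, so 5 days before Friday is Sunday.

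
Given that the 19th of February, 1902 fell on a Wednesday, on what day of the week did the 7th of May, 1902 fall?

February 1902: 28 − 19 = 9 days remain (1902 is not a leap year, so February has 28 days).
Then March (31), April (30): 31 + 30 = 61 days.
May 1–7, 1902: 7 days.
Total: 9 + 61 + 7 = 77 days.
77 is a multiple of 7, so the 7th of May, 1902 falls on the same weekday: Wednesday.

Wednesday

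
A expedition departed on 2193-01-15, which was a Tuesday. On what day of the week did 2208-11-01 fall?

Tuesday

From January 15, 2193 to January 15, 2208: 15 years, of which 2 contain a Feb 29 — 13×365 + 2×366 = 5477 days.
(2200 is not a leap year (divisible by 100 but not 400).)
January 2208: 31 − 15 = 16 days remain.
Then 9 full months totalling 274 days.
November 1, 2208: 1 day.
Residual: 291 days.
Total: 5768 days.
5768 is a multiple of 7, so 2208-11-01 falls on the same weekday: Tuesday.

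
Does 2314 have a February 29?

2314 is not a leap year.

No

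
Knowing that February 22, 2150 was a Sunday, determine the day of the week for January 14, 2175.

Day-of-year of February 22, 2150: 53.
Day-of-year of January 14, 2175: 14.
2150 has 365 days, so 365 − 53 = 312 days remain in 2150.
Full years 2151–2174: 18 common + 6 leap = 18×365 + 6×366 = 8766 days.
Total: 312 + 8766 + 14 = 9092 days.
9092 mod 7 = 6, so 6 days after Sunday is Saturday.

Saturday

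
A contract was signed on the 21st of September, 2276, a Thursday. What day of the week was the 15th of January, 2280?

Day-of-year of September 21, 2276: 265.
Day-of-year of January 15, 2280: 15.
2276 has 366 days, so 366 − 265 = 101 days remain in 2276.
Full years: 2277: 365; 2278: 365; 2279: 365. Sum = 1095.
Total: 101 + 1095 + 15 = 1211 days.
1211 is a multiple of 7, so the 15th of January, 2280 falls on the same weekday: Thursday.

Thursday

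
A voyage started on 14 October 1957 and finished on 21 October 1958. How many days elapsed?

372

October 1957: 31 − 14 = 17 days remain.
Then 11 full months totalling 334 days.
October 1–21, 1958: 21 days.
Total: 17 + 334 + 21 = 372 days.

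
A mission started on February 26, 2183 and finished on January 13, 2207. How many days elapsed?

Day-of-year of February 26, 2183: 57.
Day-of-year of January 13, 2207: 13.
2183 has 365 days, so 365 − 57 = 308 days remain in 2183.
Full years 2184–2206: 18 common + 5 leap = 18×365 + 5×366 = 8400 days.
Total: 308 + 8400 + 13 = 8721 days.

8721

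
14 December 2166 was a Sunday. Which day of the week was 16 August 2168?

Tuesday

December 14, 2166 → December 14, 2167: 365 days.
December 2167: 31 − 14 = 17 days remain.
Then January (31), February 2168 (29), March (31), April (30), May (31), June (30), July (31): 31 + 29 + 31 + 30 + 31 + 30 + 31 = 213 days.
August 1–16, 2168: 16 days.
Residual: 246 days.
Total: 611 days.
611 mod 7 = 2, so 2 days after Sunday is Tuesday.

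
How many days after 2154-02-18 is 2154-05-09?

February 2154: 28 − 18 = 10 days remain (2154 is not a leap year, so February has 28 days).
Then March (31), April (30): 31 + 30 = 61 days.
May 1–9, 2154: 9 days.
Total: 10 + 61 + 9 = 80 days.

80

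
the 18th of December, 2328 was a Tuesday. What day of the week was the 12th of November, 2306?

Monday

Count forward from the earlier date (November 12, 2306) to the later (December 18, 2328):
Day-of-year of November 12, 2306: 316.
Day-of-year of December 18, 2328: 353.
2306 has 365 days, so 365 − 316 = 49 days remain in 2306.
Full years 2307–2327: 16 common + 5 leap = 16×365 + 5×366 = 7670 days.
Total: 49 + 7670 + 353 = 8072 days.
8072 mod 7 = 1, so 1 day before Tuesday is Monday.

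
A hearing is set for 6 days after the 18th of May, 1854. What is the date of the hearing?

the 24th of May, 1854

Count 6 days after May 18, 1854:
Within May 1854: 24 − 18 = 6 days.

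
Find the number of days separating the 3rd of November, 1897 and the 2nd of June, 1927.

10802

Day-of-year of November 3, 1897: 307.
Day-of-year of June 2, 1927: 153.
1897 has 365 days, so 365 − 307 = 58 days remain in 1897.
Full years 1898–1926: 23 common + 6 leap = 23×365 + 6×366 = 10591 days.
Total: 58 + 10591 + 153 = 10802 days.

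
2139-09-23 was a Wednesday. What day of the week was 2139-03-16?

Count forward from the earlier date (March 16, 2139) to the later (September 23, 2139):
March 2139: 31 − 16 = 15 days remain.
Then April (30), May (31), June (30), July (31), August (31): 30 + 31 + 30 + 31 + 31 = 153 days.
September 1–23, 2139: 23 days.
Total: 15 + 153 + 23 = 191 days.
191 mod 7 = 2, so 2 days before Wednesday is Monday.

Monday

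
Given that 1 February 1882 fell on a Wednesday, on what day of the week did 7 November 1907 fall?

From February 1, 1882 to February 1, 1907: 25 years, of which 5 contain a Feb 29 — 20×365 + 5×366 = 9130 days.
(1900 is not a leap year (divisible by 100 but not 400).)
February 1907: 28 − 1 = 27 days remain (1907 is not a leap year, so February has 28 days).
Then March (31), April (30), May (31), June (30), July (31), August (31), September (30), October (31): 31 + 30 + 31 + 30 + 31 + 31 + 30 + 31 = 245 days.
November 1–7, 1907: 7 days.
Residual: 279 days.
Total: 9409 days.
9409 mod 7 = 1, so 1 day after Wednesday is Thursday.

Thursday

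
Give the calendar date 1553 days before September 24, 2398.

June 24, 2394

Count 1553 days before September 24, 2398:
June 24, 2394 → June 24, 2395: 365 days.
June 24, 2395 → June 24, 2396: 366 days (2396 is a leap year).
June 24, 2396 → June 24, 2397: 365 days.
June 24, 2397 → June 24, 2398: 365 days.
June 2398: 30 − 24 = 6 days remain.
Then July (31), August (31): 31 + 31 = 62 days.
September 1–24, 2398: 24 days.
Residual: 92 days.
Total: 1553 days.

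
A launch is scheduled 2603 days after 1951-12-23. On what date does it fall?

1959-02-07

Count 2603 days after December 23, 1951:
Day-of-year of December 23, 1951: 357.
Day-of-year of February 7, 1959: 38.
1951 has 365 days, so 365 − 357 = 8 days remain in 1951.
Full years 1952–1958: 5 common + 2 leap = 5×365 + 2×366 = 2557 days.
Total: 8 + 2557 + 38 = 2603 days.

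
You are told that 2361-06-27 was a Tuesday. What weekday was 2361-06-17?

Count forward from the earlier date (June 17, 2361) to the later (June 27, 2361):
Within June 2361: 27 − 17 = 10 days.
10 mod 7 = 3, so 3 days before Tuesday is Saturday.

Saturday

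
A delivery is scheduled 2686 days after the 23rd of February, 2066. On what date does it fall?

the 2nd of July, 2073

Count 2686 days after February 23, 2066:
From February 23, 2066 to February 23, 2073: 7 years, of which 2 contain a Feb 29 — 5×365 + 2×366 = 2557 days.
February 2073: 28 − 23 = 5 days remain (2073 is not a leap year, so February has 28 days).
Then March (31), April (30), May (31), June (30): 31 + 30 + 31 + 30 = 122 days.
July 1–2, 2073: 2 days.
Residual: 129 days.
Total: 2686 days.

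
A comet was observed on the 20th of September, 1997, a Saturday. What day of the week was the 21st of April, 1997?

Count forward from the earlier date (April 21, 1997) to the later (September 20, 1997):
April 1997: 30 − 21 = 9 days remain.
Then May (31), June (30), July (31), August (31): 31 + 30 + 31 + 31 = 123 days.
September 1–20, 1997: 20 days.
Total: 9 + 123 + 20 = 152 days.
152 mod 7 = 5, so 5 days before Saturday is Monday.

Monday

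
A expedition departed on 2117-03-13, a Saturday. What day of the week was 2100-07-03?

Count forward from the earlier date (July 3, 2100) to the later (March 13, 2117):
Day-of-year of July 3, 2100: 184.
Day-of-year of March 13, 2117: 72.
2100 has 365 days, so 365 − 184 = 181 days remain in 2100.
Full years 2101–2116: 12 common + 4 leap = 12×365 + 4×366 = 5844 days.
Total: 181 + 5844 + 72 = 6097 days.
6097 is a multiple of 7, so 2100-07-03 falls on the same weekday: Saturday.

Saturday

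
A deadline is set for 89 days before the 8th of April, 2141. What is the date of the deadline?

the 9th of January, 2141

Count 89 days before April 8, 2141:
January 2141: 31 − 9 = 22 days remain.
Then February 2141 (28), March (31): 28 + 31 = 59 days.
April 1–8, 2141: 8 days.
Total: 22 + 59 + 8 = 89 days.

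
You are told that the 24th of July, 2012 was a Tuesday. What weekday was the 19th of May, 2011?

Count forward from the earlier date (May 19, 2011) to the later (July 24, 2012):
Day-of-year of May 19, 2011: 139.
Day-of-year of July 24, 2012: 206.
2011 has 365 days, so 365 − 139 = 226 days remain in 2011.
Total: 226 + 206 = 432 days.
432 mod 7 = 5, so 5 days before Tuesday is Thursday.

Thursday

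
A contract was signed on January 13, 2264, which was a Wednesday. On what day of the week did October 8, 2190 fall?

Friday

Count forward from the earlier date (October 8, 2190) to the later (January 13, 2264):
From October 8, 2190 to October 8, 2263: 73 years, of which 17 contain a Feb 29 — 56×365 + 17×366 = 26662 days.
(2200 is not a leap year (divisible by 100 but not 400).)
October 2263: 31 − 8 = 23 days remain.
Then November (30), December (31): 30 + 31 = 61 days.
January 1–13, 2264: 13 days.
Residual: 97 days.
Total: 26759 days.
26759 mod 7 = 5, so 5 days before Wednesday is Friday.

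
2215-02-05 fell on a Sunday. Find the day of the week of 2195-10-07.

Count forward from the earlier date (October 7, 2195) to the later (February 5, 2215):
From October 7, 2195 to October 7, 2214: 19 years, of which 4 contain a Feb 29 — 15×365 + 4×366 = 6939 days.
(2200 is not a leap year (divisible by 100 but not 400).)
October 2214: 31 − 7 = 24 days remain.
Then November (30), December (31), January (31): 30 + 31 + 31 = 92 days.
February 1–5, 2215: 5 days (2215 is not a leap year).
Residual: 121 days.
Total: 7060 days.
7060 mod 7 = 4, so 4 days before Sunday is Wednesday.

Wednesday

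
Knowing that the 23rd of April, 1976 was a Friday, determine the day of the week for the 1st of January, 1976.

Thursday

Count forward from the earlier date (January 1, 1976) to the later (April 23, 1976):
January 1976: 31 − 1 = 30 days remain.
Then February 1976 (29), March (31): 29 + 31 = 60 days.
April 1–23, 1976: 23 days.
Total: 30 + 60 + 23 = 113 days.
113 mod 7 = 1, so 1 day before Friday is Thursday.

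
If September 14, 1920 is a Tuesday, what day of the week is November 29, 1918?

Friday

Count forward from the earlier date (November 29, 1918) to the later (September 14, 1920):
November 29, 1918 → November 29, 1919: 365 days.
November 1919: 30 − 29 = 1 day remains.
Then 9 full months totalling 275 days.
September 1–14, 1920: 14 days.
Residual: 290 days.
Total: 655 days.
655 mod 7 = 4, so 4 days before Tuesday is Friday.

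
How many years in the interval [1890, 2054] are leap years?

40

Years divisible by 4: 1892, 1896, …, 2052 — 41 in all.
Of these, 1900 is divisible by 100 but not 400, so not leap.
2000 is divisible by 400, so still leap.
Leap years: 41 − 1 = 40.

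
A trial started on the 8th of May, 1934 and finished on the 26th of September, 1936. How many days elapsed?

872

Day-of-year of May 8, 1934: 128.
Day-of-year of September 26, 1936: 270.
1934 has 365 days, so 365 − 128 = 237 days remain in 1934.
Full years: 1935: 365. Sum = 365.
Total: 237 + 365 + 270 = 872 days.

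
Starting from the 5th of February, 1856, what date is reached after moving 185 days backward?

the 4th of August, 1855

Count 185 days before February 5, 1856:
August 1855: 31 − 4 = 27 days remain.
Then September (30), October (31), November (30), December (31), January (31): 30 + 31 + 30 + 31 + 31 = 153 days.
February 1–5, 1856: 5 days (1856 is a leap year).
Total: 27 + 153 + 5 = 185 days.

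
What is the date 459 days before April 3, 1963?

December 30, 1961

Count 459 days before April 3, 1963:
Day-of-year of December 30, 1961: 364.
Day-of-year of April 3, 1963: 93.
1961 has 365 days, so 365 − 364 = 1 days remain in 1961.
Full years: 1962: 365. Sum = 365.
Total: 1 + 365 + 93 = 459 days.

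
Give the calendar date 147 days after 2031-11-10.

2032-04-05

Count 147 days after November 10, 2031:
November 2031: 30 − 10 = 20 days remain.
Then December (31), January (31), February 2032 (29), March (31): 31 + 31 + 29 + 31 = 122 days.
April 1–5, 2032: 5 days.
Residual: 147 days.
Total: 147 days.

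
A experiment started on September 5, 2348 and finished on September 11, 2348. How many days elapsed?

Within September 2348: 11 − 5 = 6 days.

6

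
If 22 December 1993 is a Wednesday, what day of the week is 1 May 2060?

Saturday

Day-of-year of December 22, 1993: 356.
Day-of-year of May 1, 2060: 122.
1993 has 365 days, so 365 − 356 = 9 days remain in 1993.
Full years 1994–2059: 50 common + 16 leap = 50×365 + 16×366 = 24106 days.
Total: 9 + 24106 + 122 = 24237 days.
24237 mod 7 = 3, so 3 days after Wednesday is Saturday.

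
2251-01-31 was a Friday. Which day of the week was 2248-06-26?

Count forward from the earlier date (June 26, 2248) to the later (January 31, 2251):
Day-of-year of June 26, 2248: 178.
Day-of-year of January 31, 2251: 31.
2248 has 366 days, so 366 − 178 = 188 days remain in 2248.
Full years: 2249: 365; 2250: 365. Sum = 730.
Total: 188 + 730 + 31 = 949 days.
949 mod 7 = 4, so 4 days before Friday is Monday.

Monday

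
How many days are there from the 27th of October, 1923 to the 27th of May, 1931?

From October 27, 1923 to October 27, 1930: 7 years, of which 2 contain a Feb 29 — 5×365 + 2×366 = 2557 days.
October 1930: 31 − 27 = 4 days remain.
Then November (30), December (31), January (31), February 1931 (28), March (31), April (30): 30 + 31 + 31 + 28 + 31 + 30 = 181 days.
May 1–27, 1931: 27 days.
Residual: 212 days.
Total: 2769 days.

2769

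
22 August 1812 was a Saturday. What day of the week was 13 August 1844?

Day-of-year of August 22, 1812: 235.
Day-of-year of August 13, 1844: 226.
1812 has 366 days, so 366 − 235 = 131 days remain in 1812.
Full years 1813–1843: 24 common + 7 leap = 24×365 + 7×366 = 11322 days.
Total: 131 + 11322 + 226 = 11679 days.
11679 mod 7 = 3, so 3 days after Saturday is Tuesday.

Tuesday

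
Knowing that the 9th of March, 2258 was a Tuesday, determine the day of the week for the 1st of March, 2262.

Saturday

Day-of-year of March 9, 2258: 68.
Day-of-year of March 1, 2262: 60.
2258 has 365 days, so 365 − 68 = 297 days remain in 2258.
Full years: 2259: 365; 2260: 366; 2261: 365. Sum = 1096.
Total: 297 + 1096 + 60 = 1453 days.
1453 mod 7 = 4, so 4 days after Tuesday is Saturday.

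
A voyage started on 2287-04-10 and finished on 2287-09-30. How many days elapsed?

April 2287: 30 − 10 = 20 days remain.
Then May (31), June (30), July (31), August (31): 31 + 30 + 31 + 31 = 123 days.
September 1–30, 2287: 30 days.
Total: 20 + 123 + 30 = 173 days.

173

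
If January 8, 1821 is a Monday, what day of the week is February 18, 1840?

Tuesday

Day-of-year of January 8, 1821: 8.
Day-of-year of February 18, 1840: 49.
1821 has 365 days, so 365 − 8 = 357 days remain in 1821.
Full years 1822–1839: 14 common + 4 leap = 14×365 + 4×366 = 6574 days.
Total: 357 + 6574 + 49 = 6980 days.
6980 mod 7 = 1, so 1 day after Monday is Tuesday.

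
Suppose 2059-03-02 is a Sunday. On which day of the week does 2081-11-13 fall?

Day-of-year of March 2, 2059: 61.
Day-of-year of November 13, 2081: 317.
2059 has 365 days, so 365 − 61 = 304 days remain in 2059.
Full years 2060–2080: 15 common + 6 leap = 15×365 + 6×366 = 7671 days.
Total: 304 + 7671 + 317 = 8292 days.
8292 mod 7 = 4, so 4 days after Sunday is Thursday.

Thursday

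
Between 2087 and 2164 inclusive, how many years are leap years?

19

Years divisible by 4: 2088, 2092, …, 2164 — 20 in all.
Of these, 2100 is divisible by 100 but not 400, so not leap.
Leap years: 20 − 1 = 19.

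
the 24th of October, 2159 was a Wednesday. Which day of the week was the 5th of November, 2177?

From October 24, 2159 to October 24, 2177: 18 years, of which 5 contain a Feb 29 — 13×365 + 5×366 = 6575 days.
October 2177: 31 − 24 = 7 days remain.
November 1–5, 2177: 5 days.
Residual: 12 days.
Total: 6587 days.
6587 is a multiple of 7, so the 5th of November, 2177 falls on the same weekday: Wednesday.

Wednesday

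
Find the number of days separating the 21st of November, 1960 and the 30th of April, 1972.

From November 21, 1960 to November 21, 1971: 11 years, of which 2 contain a Feb 29 — 9×365 + 2×366 = 4017 days.
November 1971: 30 − 21 = 9 days remain.
Then December (31), January (31), February 1972 (29), March (31): 31 + 31 + 29 + 31 = 122 days.
April 1–30, 1972: 30 days.
Residual: 161 days.
Total: 4178 days.

4178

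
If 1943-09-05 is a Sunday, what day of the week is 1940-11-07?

Count forward from the earlier date (November 7, 1940) to the later (September 5, 1943):
November 7, 1940 → November 7, 1941: 365 days.
November 7, 1941 → November 7, 1942: 365 days.
November 1942: 30 − 7 = 23 days remain.
Then 9 full months totalling 274 days.
September 1–5, 1943: 5 days.
Residual: 302 days.
Total: 1032 days.
1032 mod 7 = 3, so 3 days before Sunday is Thursday.

Thursday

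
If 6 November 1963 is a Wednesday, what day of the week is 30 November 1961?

Thursday

Count forward from the earlier date (November 30, 1961) to the later (November 6, 1963):
November 1961: 30 − 30 = 0 days remain.
Then 23 full months totalling 700 days.
November 1–6, 1963: 6 days.
Total: 0 + 700 + 6 = 706 days.
706 mod 7 = 6, so 6 days before Wednesday is Thursday.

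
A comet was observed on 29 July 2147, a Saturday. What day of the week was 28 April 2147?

Count forward from the earlier date (April 28, 2147) to the later (July 29, 2147):
April 2147: 30 − 28 = 2 days remain.
Then May (31), June (30): 31 + 30 = 61 days.
July 1–29, 2147: 29 days.
Total: 2 + 61 + 29 = 92 days.
92 mod 7 = 1, so 1 day before Saturday is Friday.

Friday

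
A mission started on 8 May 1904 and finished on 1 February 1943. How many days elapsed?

Day-of-year of May 8, 1904: 129.
Day-of-year of February 1, 1943: 32.
1904 has 366 days, so 366 − 129 = 237 days remain in 1904.
Full years 1905–1942: 29 common + 9 leap = 29×365 + 9×366 = 13879 days.
Total: 237 + 13879 + 32 = 14148 days.

14148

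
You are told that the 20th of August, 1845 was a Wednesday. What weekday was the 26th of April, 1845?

Saturday

Count forward from the earlier date (April 26, 1845) to the later (August 20, 1845):
April 1845: 30 − 26 = 4 days remain.
Then May (31), June (30), July (31): 31 + 30 + 31 = 92 days.
August 1–20, 1845: 20 days.
Total: 4 + 92 + 20 = 116 days.
116 mod 7 = 4, so 4 days before Wednesday is Saturday.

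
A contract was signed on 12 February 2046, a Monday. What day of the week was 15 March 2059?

Day-of-year of February 12, 2046: 43.
Day-of-year of March 15, 2059: 74.
2046 has 365 days, so 365 − 43 = 322 days remain in 2046.
Full years 2047–2058: 9 common + 3 leap = 9×365 + 3×366 = 4383 days.
Total: 322 + 4383 + 74 = 4779 days.
4779 mod 7 = 5, so 5 days after Monday is Saturday.

Saturday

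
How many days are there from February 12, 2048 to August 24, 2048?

194

February 2048: 29 − 12 = 17 days remain (2048 is a leap year, so February has 29 days).
Then March (31), April (30), May (31), June (30), July (31): 31 + 30 + 31 + 30 + 31 = 153 days.
August 1–24, 2048: 24 days.
Total: 17 + 153 + 24 = 194 days.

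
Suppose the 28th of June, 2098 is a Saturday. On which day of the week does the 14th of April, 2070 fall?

Monday

Count forward from the earlier date (April 14, 2070) to the later (June 28, 2098):
Day-of-year of April 14, 2070: 104.
Day-of-year of June 28, 2098: 179.
2070 has 365 days, so 365 − 104 = 261 days remain in 2070.
Full years 2071–2097: 20 common + 7 leap = 20×365 + 7×366 = 9862 days.
Total: 261 + 9862 + 179 = 10302 days.
10302 mod 7 = 5, so 5 days before Saturday is Monday.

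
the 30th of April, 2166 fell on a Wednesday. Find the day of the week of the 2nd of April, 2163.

Saturday

Count forward from the earlier date (April 2, 2163) to the later (April 30, 2166):
Day-of-year of April 2, 2163: 92.
Day-of-year of April 30, 2166: 120.
2163 has 365 days, so 365 − 92 = 273 days remain in 2163.
Full years: 2164: 366; 2165: 365. Sum = 731.
Total: 273 + 731 + 120 = 1124 days.
1124 mod 7 = 4, so 4 days before Wednesday is Saturday.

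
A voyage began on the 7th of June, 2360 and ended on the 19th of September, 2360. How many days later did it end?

June 2360: 30 − 7 = 23 days remain.
Then July (31), August (31): 31 + 31 = 62 days.
September 1–19, 2360: 19 days.
Total: 23 + 62 + 19 = 104 days.

104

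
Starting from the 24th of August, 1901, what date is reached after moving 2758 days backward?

the 3rd of February, 1894

Count 2758 days before August 24, 1901:
From February 3, 1894 to February 3, 1901: 7 years, of which 1 contains a Feb 29 — 6×365 + 1×366 = 2556 days.
(1900 is not a leap year (divisible by 100 but not 400).)
February 1901: 28 − 3 = 25 days remain (1901 is not a leap year, so February has 28 days).
Then March (31), April (30), May (31), June (30), July (31): 31 + 30 + 31 + 30 + 31 = 153 days.
August 1–24, 1901: 24 days.
Residual: 202 days.
Total: 2758 days.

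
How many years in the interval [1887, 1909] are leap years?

5

Years divisible by 4 in [1887, 1909]: 1888, 1892, 1896, 1900, 1904, 1908.
Of these, 1900 is divisible by 100 but not 400, so not leap.
Leap years: 6 − 1 = 5.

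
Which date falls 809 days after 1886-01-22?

1888-04-10

Count 809 days after January 22, 1886:
January 22, 1886 → January 22, 1887: 365 days.
January 22, 1887 → January 22, 1888: 365 days.
January 1888: 31 − 22 = 9 days remain.
Then February 1888 (29), March (31): 29 + 31 = 60 days.
April 1–10, 1888: 10 days.
Residual: 79 days.
Total: 809 days.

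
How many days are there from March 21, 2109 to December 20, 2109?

March 2109: 31 − 21 = 10 days remain.
Then April (30), May (31), June (30), July (31), August (31), September (30), October (31), November (30): 30 + 31 + 30 + 31 + 31 + 30 + 31 + 30 = 244 days.
December 1–20, 2109: 20 days.
Total: 10 + 244 + 20 = 274 days.

274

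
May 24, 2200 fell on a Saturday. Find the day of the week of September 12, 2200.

Friday

May 2200: 31 − 24 = 7 days remain.
Then June (30), July (31), August (31): 30 + 31 + 31 = 92 days.
September 1–12, 2200: 12 days.
Total: 7 + 92 + 12 = 111 days.
111 mod 7 = 6, so 6 days after Saturday is Friday.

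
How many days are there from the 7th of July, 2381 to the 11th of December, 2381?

157

July 2381: 31 − 7 = 24 days remain.
Then August (31), September (30), October (31), November (30): 31 + 30 + 31 + 30 = 122 days.
December 1–11, 2381: 11 days.
Total: 24 + 122 + 11 = 157 days.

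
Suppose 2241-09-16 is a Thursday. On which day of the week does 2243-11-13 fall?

September 16, 2241 → September 16, 2242: 365 days.
September 16, 2242 → September 16, 2243: 365 days.
September 2243: 30 − 16 = 14 days remain.
Then October (31): 31 days.
November 1–13, 2243: 13 days.
Residual: 58 days.
Total: 788 days.
788 mod 7 = 4, so 4 days after Thursday is Monday.

Monday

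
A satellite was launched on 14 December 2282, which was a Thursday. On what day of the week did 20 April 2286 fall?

Tuesday

December 14, 2282 → December 14, 2283: 365 days.
December 14, 2283 → December 14, 2284: 366 days (2284 is a leap year).
December 14, 2284 → December 14, 2285: 365 days.
December 2285: 31 − 14 = 17 days remain.
Then January (31), February 2286 (28), March (31): 31 + 28 + 31 = 90 days.
April 1–20, 2286: 20 days.
Residual: 127 days.
Total: 1223 days.
1223 mod 7 = 5, so 5 days after Thursday is Tuesday.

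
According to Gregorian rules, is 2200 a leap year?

2200 is not a leap year (divisible by 100 but not 400).

No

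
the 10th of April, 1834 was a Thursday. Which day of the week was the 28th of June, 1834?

April 1834: 30 − 10 = 20 days remain.
Then May (31): 31 days.
June 1–28, 1834: 28 days.
Total: 20 + 31 + 28 = 79 days.
79 mod 7 = 2, so 2 days after Thursday is Saturday.

Saturday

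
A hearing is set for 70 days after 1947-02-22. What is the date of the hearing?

1947-05-03

Count 70 days after February 22, 1947:
February 1947: 28 − 22 = 6 days remain (1947 is not a leap year, so February has 28 days).
Then March (31), April (30): 31 + 30 = 61 days.
May 1–3, 1947: 3 days.
Total: 6 + 61 + 3 = 70 days.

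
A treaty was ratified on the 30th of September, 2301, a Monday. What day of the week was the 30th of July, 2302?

Day-of-year of September 30, 2301: 273.
Day-of-year of July 30, 2302: 211.
2301 has 365 days, so 365 − 273 = 92 days remain in 2301.
Total: 92 + 211 = 303 days.
303 mod 7 = 2, so 2 days after Monday is Wednesday.

Wednesday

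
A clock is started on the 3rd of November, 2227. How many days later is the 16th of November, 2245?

Day-of-year of November 3, 2227: 307.
Day-of-year of November 16, 2245: 320.
2227 has 365 days, so 365 − 307 = 58 days remain in 2227.
Full years 2228–2244: 12 common + 5 leap = 12×365 + 5×366 = 6210 days.
Total: 58 + 6210 + 320 = 6588 days.

6588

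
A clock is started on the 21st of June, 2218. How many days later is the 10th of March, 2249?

Day-of-year of June 21, 2218: 172.
Day-of-year of March 10, 2249: 69.
2218 has 365 days, so 365 − 172 = 193 days remain in 2218.
Full years 2219–2248: 22 common + 8 leap = 22×365 + 8×366 = 10958 days.
Total: 193 + 10958 + 69 = 11220 days.

11220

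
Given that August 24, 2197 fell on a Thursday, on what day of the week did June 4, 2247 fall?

From August 24, 2197 to August 24, 2246: 49 years, of which 11 contain a Feb 29 — 38×365 + 11×366 = 17896 days.
(2200 is not a leap year (divisible by 100 but not 400).)
August 2246: 31 − 24 = 7 days remain.
Then 9 full months totalling 273 days.
June 1–4, 2247: 4 days.
Residual: 284 days.
Total: 18180 days.
18180 mod 7 = 1, so 1 day after Thursday is Friday.

Friday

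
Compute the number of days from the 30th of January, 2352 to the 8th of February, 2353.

375

January 30, 2352 → January 30, 2353: 366 days (2352 is a leap year).
January 2353: 31 − 30 = 1 day remains.
February 1–8, 2353: 8 days (2353 is not a leap year).
Residual: 9 days.
Total: 375 days.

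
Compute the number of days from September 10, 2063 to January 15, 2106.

15467

Day-of-year of September 10, 2063: 253.
Day-of-year of January 15, 2106: 15.
2063 has 365 days, so 365 − 253 = 112 days remain in 2063.
Full years 2064–2105: 32 common + 10 leap = 32×365 + 10×366 = 15340 days.
Total: 112 + 15340 + 15 = 15467 days.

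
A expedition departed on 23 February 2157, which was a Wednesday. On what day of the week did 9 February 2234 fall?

Sunday

Day-of-year of February 23, 2157: 54.
Day-of-year of February 9, 2234: 40.
2157 has 365 days, so 365 − 54 = 311 days remain in 2157.
Full years 2158–2233: 58 common + 18 leap = 58×365 + 18×366 = 27758 days.
Total: 311 + 27758 + 40 = 28109 days.
28109 mod 7 = 4, so 4 days after Wednesday is Sunday.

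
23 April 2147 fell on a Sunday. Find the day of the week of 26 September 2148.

April 23, 2147 → April 23, 2148: 366 days (2148 is a leap year).
April 2148: 30 − 23 = 7 days remain.
Then May (31), June (30), July (31), August (31): 31 + 30 + 31 + 31 = 123 days.
September 1–26, 2148: 26 days.
Residual: 156 days.
Total: 522 days.
522 mod 7 = 4, so 4 days after Sunday is Thursday.

Thursday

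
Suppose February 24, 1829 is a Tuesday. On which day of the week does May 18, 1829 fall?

February 1829: 28 − 24 = 4 days remain (1829 is not a leap year, so February has 28 days).
Then March (31), April (30): 31 + 30 = 61 days.
May 1–18, 1829: 18 days.
Total: 4 + 61 + 18 = 83 days.
83 mod 7 = 6, so 6 days after Tuesday is Monday.

Monday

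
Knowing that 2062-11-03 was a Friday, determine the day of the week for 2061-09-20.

Count forward from the earlier date (September 20, 2061) to the later (November 3, 2062):
Day-of-year of September 20, 2061: 263.
Day-of-year of November 3, 2062: 307.
2061 has 365 days, so 365 − 263 = 102 days remain in 2061.
Total: 102 + 307 = 409 days.
409 mod 7 = 3, so 3 days before Friday is Tuesday.

Tuesday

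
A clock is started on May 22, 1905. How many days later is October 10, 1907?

871

May 22, 1905 → May 22, 1906: 365 days.
May 22, 1906 → May 22, 1907: 365 days.
May 1907: 31 − 22 = 9 days remain.
Then June (30), July (31), August (31), September (30): 30 + 31 + 31 + 30 = 122 days.
October 1–10, 1907: 10 days.
Residual: 141 days.
Total: 871 days.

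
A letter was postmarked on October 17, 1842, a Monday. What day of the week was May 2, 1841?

Count forward from the earlier date (May 2, 1841) to the later (October 17, 1842):
Day-of-year of May 2, 1841: 122.
Day-of-year of October 17, 1842: 290.
1841 has 365 days, so 365 − 122 = 243 days remain in 1841.
Total: 243 + 290 = 533 days.
533 mod 7 = 1, so 1 day before Monday is Sunday.

Sunday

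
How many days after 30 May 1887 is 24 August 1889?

Day-of-year of May 30, 1887: 150.
Day-of-year of August 24, 1889: 236.
1887 has 365 days, so 365 − 150 = 215 days remain in 1887.
Full years: 1888: 366. Sum = 366.
Total: 215 + 366 + 236 = 817 days.

817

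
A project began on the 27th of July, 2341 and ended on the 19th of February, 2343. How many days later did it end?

July 2341: 31 − 27 = 4 days remain.
Then 18 full months totalling 549 days.
February 1–19, 2343: 19 days (2343 is not a leap year).
Total: 4 + 549 + 19 = 572 days.

572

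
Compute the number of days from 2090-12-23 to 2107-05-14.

From December 23, 2090 to December 23, 2106: 16 years, of which 3 contain a Feb 29 — 13×365 + 3×366 = 5843 days.
(2100 is not a leap year (divisible by 100 but not 400).)
December 2106: 31 − 23 = 8 days remain.
Then January (31), February 2107 (28), March (31), April (30): 31 + 28 + 31 + 30 = 120 days.
May 1–14, 2107: 14 days.
Residual: 142 days.
Total: 5985 days.

5985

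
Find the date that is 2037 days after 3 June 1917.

31 December 1922

Count 2037 days after June 3, 1917:
June 3, 1917 → June 3, 1918: 365 days.
June 3, 1918 → June 3, 1919: 365 days.
June 3, 1919 → June 3, 1920: 366 days (1920 is a leap year).
June 3, 1920 → June 3, 1921: 365 days.
June 3, 1921 → June 3, 1922: 365 days.
June 1922: 30 − 3 = 27 days remain.
Then July (31), August (31), September (30), October (31), November (30): 31 + 31 + 30 + 31 + 30 = 153 days.
December 1–31, 1922: 31 days.
Residual: 211 days.
Total: 2037 days.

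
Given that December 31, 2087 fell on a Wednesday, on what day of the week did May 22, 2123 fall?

From December 31, 2087 to December 31, 2122: 35 years, of which 8 contain a Feb 29 — 27×365 + 8×366 = 12783 days.
(2100 is not a leap year (divisible by 100 but not 400).)
December 2122: 31 − 31 = 0 days remain.
Then January (31), February 2123 (28), March (31), April (30): 31 + 28 + 31 + 30 = 120 days.
May 1–22, 2123: 22 days.
Residual: 142 days.
Total: 12925 days.
12925 mod 7 = 3, so 3 days after Wednesday is Saturday.

Saturday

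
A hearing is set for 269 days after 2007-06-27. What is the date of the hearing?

2008-03-22

Count 269 days after June 27, 2007:
Day-of-year of June 27, 2007: 178.
Day-of-year of March 22, 2008: 82.
2007 has 365 days, so 365 − 178 = 187 days remain in 2007.
Total: 187 + 82 = 269 days.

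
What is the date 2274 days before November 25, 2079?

September 3, 2073

Count 2274 days before November 25, 2079:
September 3, 2073 → September 3, 2074: 365 days.
September 3, 2074 → September 3, 2075: 365 days.
September 3, 2075 → September 3, 2076: 366 days (2076 is a leap year).
September 3, 2076 → September 3, 2077: 365 days.
September 3, 2077 → September 3, 2078: 365 days.
September 3, 2078 → September 3, 2079: 365 days.
September 2079: 30 − 3 = 27 days remain.
Then October (31): 31 days.
November 1–25, 2079: 25 days.
Residual: 83 days.
Total: 2274 days.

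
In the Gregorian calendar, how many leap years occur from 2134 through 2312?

Years divisible by 4: 2136, 2140, …, 2312 — 45 in all.
Of these, 2200, 2300 are divisible by 100 but not 400, so not leap.
Leap years: 45 − 2 = 43.

43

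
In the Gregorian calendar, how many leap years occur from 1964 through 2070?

27

Years divisible by 4: 1964, 1968, …, 2068 — 27 in all.
2000 is divisible by 400, so still leap.
No century exceptions apply. Count: 27.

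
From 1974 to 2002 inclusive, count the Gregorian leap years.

Years divisible by 4 in [1974, 2002]: 1976, 1980, 1984, 1988, 1992, 1996, 2000.
2000 is divisible by 400, so still leap.
No century exceptions apply. Count: 7.

7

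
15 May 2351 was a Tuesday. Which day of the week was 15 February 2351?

Count forward from the earlier date (February 15, 2351) to the later (May 15, 2351):
February 2351: 28 − 15 = 13 days remain (2351 is not a leap year, so February has 28 days).
Then March (31), April (30): 31 + 30 = 61 days.
May 1–15, 2351: 15 days.
Total: 13 + 61 + 15 = 89 days.
89 mod 7 = 5, so 5 days before Tuesday is Thursday.

Thursday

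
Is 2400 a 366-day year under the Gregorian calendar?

2400 is a leap year (divisible by 400).

Yes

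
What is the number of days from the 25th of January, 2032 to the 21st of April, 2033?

452

Day-of-year of January 25, 2032: 25.
Day-of-year of April 21, 2033: 111.
2032 has 366 days, so 366 − 25 = 341 days remain in 2032.
Total: 341 + 111 = 452 days.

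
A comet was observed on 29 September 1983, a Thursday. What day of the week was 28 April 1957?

Count forward from the earlier date (April 28, 1957) to the later (September 29, 1983):
From April 28, 1957 to April 28, 1983: 26 years, of which 6 contain a Feb 29 — 20×365 + 6×366 = 9496 days.
April 1983: 30 − 28 = 2 days remain.
Then May (31), June (30), July (31), August (31): 31 + 30 + 31 + 31 = 123 days.
September 1–29, 1983: 29 days.
Residual: 154 days.
Total: 9650 days.
9650 mod 7 = 4, so 4 days before Thursday is Sunday.

Sunday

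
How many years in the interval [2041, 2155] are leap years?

27

Years divisible by 4: 2044, 2048, …, 2152 — 28 in all.
Of these, 2100 is divisible by 100 but not 400, so not leap.
Leap years: 28 − 1 = 27.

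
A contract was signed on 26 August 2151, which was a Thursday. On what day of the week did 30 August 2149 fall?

Count forward from the earlier date (August 30, 2149) to the later (August 26, 2151):
August 30, 2149 → August 30, 2150: 365 days.
August 2150: 31 − 30 = 1 day remains.
Then 11 full months totalling 334 days.
August 1–26, 2151: 26 days.
Residual: 361 days.
Total: 726 days.
726 mod 7 = 5, so 5 days before Thursday is Saturday.

Saturday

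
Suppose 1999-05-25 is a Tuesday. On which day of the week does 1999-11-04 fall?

Thursday

May 1999: 31 − 25 = 6 days remain.
Then June (30), July (31), August (31), September (30), October (31): 30 + 31 + 31 + 30 + 31 = 153 days.
November 1–4, 1999: 4 days.
Total: 6 + 153 + 4 = 163 days.
163 mod 7 = 2, so 2 days after Tuesday is Thursday.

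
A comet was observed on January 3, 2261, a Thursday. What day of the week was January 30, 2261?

Wednesday

Within January 2261: 30 − 3 = 27 days.
27 mod 7 = 6, so 6 days after Thursday is Wednesday.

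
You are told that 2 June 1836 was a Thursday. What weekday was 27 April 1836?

Wednesday

Count forward from the earlier date (April 27, 1836) to the later (June 2, 1836):
April 1836: 30 − 27 = 3 days remain.
Then May (31): 31 days.
June 1–2, 1836: 2 days.
Total: 3 + 31 + 2 = 36 days.
36 mod 7 = 1, so 1 day before Thursday is Wednesday.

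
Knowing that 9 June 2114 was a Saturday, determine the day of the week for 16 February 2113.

Thursday

Count forward from the earlier date (February 16, 2113) to the later (June 9, 2114):
February 16, 2113 → February 16, 2114: 365 days.
February 2114: 28 − 16 = 12 days remain (2114 is not a leap year, so February has 28 days).
Then March (31), April (30), May (31): 31 + 30 + 31 = 92 days.
June 1–9, 2114: 9 days.
Residual: 113 days.
Total: 478 days.
478 mod 7 = 2, so 2 days before Saturday is Thursday.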